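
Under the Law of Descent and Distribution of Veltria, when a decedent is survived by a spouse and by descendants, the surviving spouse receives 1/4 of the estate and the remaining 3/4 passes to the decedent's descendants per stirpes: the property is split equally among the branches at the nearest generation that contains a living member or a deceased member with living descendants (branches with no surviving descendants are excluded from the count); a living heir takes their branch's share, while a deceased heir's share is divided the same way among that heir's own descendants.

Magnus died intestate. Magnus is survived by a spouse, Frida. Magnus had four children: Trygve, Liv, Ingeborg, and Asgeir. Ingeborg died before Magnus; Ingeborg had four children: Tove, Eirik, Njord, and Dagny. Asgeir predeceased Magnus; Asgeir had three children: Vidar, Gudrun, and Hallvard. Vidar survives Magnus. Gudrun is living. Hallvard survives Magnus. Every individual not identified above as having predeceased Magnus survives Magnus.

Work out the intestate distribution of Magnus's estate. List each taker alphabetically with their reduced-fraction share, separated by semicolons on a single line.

Frida, as surviving spouse, takes 1/4.
The remaining 3/4 passes to Magnus's descendants per stirpes.
The 3/4 is divided into 4 equal shares of 3/16 among Trygve, Liv, Ingeborg, Asgeir.
Trygve is living and takes 3/16.
Liv is living and takes 3/16.
Ingeborg predeceased; the 3/16 allotted to Ingeborg's branch passes to Ingeborg's issue by representation.
The 3/16 is divided into 4 equal shares of 3/64 among Tove, Eirik, Njord, Dagny.
Tove is living and takes 3/64.
Eirik is living and takes 3/64.
Njord is living and takes 3/64.
Dagny is living and takes 3/64.
Asgeir predeceased; the 3/16 allotted to Asgeir's branch passes to Asgeir's issue by representation.
The 3/16 is divided into 3 equal shares of 1/16 among Vidar, Gudrun, Hallvard.
Vidar is living and takes 1/16.
Gudrun is living and takes 1/16.
Hallvard is living and takes 1/16.

Dagny 3/64; Eirik 3/64; Frida 1/4; Gudrun 1/16; Hallvard 1/16; Liv 3/16; Njord 3/64; Tove 3/64; Trygve 3/16; Vidar 1/16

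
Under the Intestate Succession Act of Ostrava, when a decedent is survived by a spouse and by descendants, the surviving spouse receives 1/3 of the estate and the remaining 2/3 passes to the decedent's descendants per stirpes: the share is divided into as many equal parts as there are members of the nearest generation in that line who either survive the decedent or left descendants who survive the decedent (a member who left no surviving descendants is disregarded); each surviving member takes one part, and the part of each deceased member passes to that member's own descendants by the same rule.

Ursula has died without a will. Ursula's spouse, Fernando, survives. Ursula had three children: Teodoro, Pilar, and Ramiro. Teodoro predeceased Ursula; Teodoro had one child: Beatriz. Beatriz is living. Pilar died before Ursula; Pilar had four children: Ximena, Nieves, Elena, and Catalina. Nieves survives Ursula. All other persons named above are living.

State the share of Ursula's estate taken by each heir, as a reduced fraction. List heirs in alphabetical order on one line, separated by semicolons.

Beatriz 2/9; Catalina 1/18; Elena 1/18; Fernando 1/3; Nieves 1/18; Ramiro 2/9; Ximena 1/18

Fernando, as surviving spouse, takes 1/3.
The remaining 2/3 passes to Ursula's descendants per stirpes.
The 2/3 is divided into 3 equal shares of 2/9 among Teodoro, Pilar, Ramiro.
Teodoro predeceased; the 2/9 allotted to Teodoro's branch passes to Teodoro's issue by representation.
Beatriz is the sole taker at this level and receives the full 2/9.
Pilar predeceased; the 2/9 allotted to Pilar's branch passes to Pilar's issue by representation.
The 2/9 is divided into 4 equal shares of 1/18 among Ximena, Nieves, Elena, Catalina.
Ximena is living and takes 1/18.
Nieves is living and takes 1/18.
Elena is living and takes 1/18.
Catalina is living and takes 1/18.
Ramiro is living and takes 2/9.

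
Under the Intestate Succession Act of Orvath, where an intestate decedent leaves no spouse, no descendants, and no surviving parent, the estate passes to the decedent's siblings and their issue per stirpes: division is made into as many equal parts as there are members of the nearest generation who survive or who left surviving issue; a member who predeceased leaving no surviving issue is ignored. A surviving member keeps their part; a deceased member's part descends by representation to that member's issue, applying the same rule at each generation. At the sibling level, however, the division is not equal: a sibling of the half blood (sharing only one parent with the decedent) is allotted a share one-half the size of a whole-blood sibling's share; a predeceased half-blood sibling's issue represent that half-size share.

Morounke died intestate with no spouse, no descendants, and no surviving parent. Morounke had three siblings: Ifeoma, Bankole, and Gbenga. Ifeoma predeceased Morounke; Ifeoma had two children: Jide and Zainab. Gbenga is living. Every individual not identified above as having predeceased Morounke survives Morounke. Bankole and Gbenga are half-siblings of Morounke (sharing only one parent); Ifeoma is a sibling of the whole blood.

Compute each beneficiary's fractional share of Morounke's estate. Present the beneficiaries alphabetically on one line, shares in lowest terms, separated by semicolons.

Bankole 1/4; Gbenga 1/4; Jide 1/4; Zainab 1/4

No spouse, descendants, or parent survives, so the estate passes to Morounke's siblings per stirpes.
Half-blood siblings count for one-half the weight of whole-blood siblings at the initial division.
Dividing 1 in proportion to weights (total weight 2): Ifeoma (weight 1) → 1/2; Bankole (weight 1/2) → 1/4; Gbenga (weight 1/2) → 1/4.
Ifeoma predeceased; the 1/2 allotted to Ifeoma's branch passes to Ifeoma's issue by representation.
The 1/2 is divided into 2 equal shares of 1/4 among Jide, Zainab.
Jide is living and takes 1/4.
Zainab is living and takes 1/4.
Bankole is living and takes 1/4.
Gbenga is living and takes 1/4.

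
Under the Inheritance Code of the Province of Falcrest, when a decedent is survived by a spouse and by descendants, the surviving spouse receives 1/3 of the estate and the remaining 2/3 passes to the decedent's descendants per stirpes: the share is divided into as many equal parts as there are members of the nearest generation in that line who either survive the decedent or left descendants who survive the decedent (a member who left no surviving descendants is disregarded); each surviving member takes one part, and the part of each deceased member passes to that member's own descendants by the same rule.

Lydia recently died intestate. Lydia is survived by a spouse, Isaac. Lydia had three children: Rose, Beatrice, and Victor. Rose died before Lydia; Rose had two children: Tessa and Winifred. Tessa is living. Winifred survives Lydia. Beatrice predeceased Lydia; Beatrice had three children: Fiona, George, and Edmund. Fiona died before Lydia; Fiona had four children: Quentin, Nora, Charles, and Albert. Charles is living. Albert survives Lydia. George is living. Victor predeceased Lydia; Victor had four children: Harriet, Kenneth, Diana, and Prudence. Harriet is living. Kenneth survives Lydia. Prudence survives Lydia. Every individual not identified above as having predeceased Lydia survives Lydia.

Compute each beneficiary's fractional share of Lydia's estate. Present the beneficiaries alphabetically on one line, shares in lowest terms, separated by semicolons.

Albert 1/54; Charles 1/54; Diana 1/18; Edmund 2/27; George 2/27; Harriet 1/18; Isaac 1/3; Kenneth 1/18; Nora 1/54; Prudence 1/18; Quentin 1/54; Tessa 1/9; Winifred 1/9

Isaac, as surviving spouse, takes 1/3.
The remaining 2/3 passes to Lydia's descendants per stirpes.
The 2/3 is divided into 3 equal shares of 2/9 among Rose, Beatrice, Victor.
Rose predeceased; the 2/9 allotted to Rose's branch passes to Rose's issue by representation.
The 2/9 is divided into 2 equal shares of 1/9 among Tessa, Winifred.
Tessa is living and takes 1/9.
Winifred is living and takes 1/9.
Beatrice predeceased; the 2/9 allotted to Beatrice's branch passes to Beatrice's issue by representation.
The 2/9 is divided into 3 equal shares of 2/27 among Fiona, George, Edmund.
Fiona predeceased; the 2/27 allotted to Fiona's branch passes to Fiona's issue by representation.
The 2/27 is divided into 4 equal shares of 1/54 among Quentin, Nora, Charles, Albert.
Quentin is living and takes 1/54.
Nora is living and takes 1/54.
Charles is living and takes 1/54.
Albert is living and takes 1/54.
George is living and takes 2/27.
Edmund is living and takes 2/27.
Victor predeceased; the 2/9 allotted to Victor's branch passes to Victor's issue by representation.
The 2/9 is divided into 4 equal shares of 1/18 among Harriet, Kenneth, Diana, Prudence.
Harriet is living and takes 1/18.
Kenneth is living and takes 1/18.
Diana is living and takes 1/18.
Prudence is living and takes 1/18.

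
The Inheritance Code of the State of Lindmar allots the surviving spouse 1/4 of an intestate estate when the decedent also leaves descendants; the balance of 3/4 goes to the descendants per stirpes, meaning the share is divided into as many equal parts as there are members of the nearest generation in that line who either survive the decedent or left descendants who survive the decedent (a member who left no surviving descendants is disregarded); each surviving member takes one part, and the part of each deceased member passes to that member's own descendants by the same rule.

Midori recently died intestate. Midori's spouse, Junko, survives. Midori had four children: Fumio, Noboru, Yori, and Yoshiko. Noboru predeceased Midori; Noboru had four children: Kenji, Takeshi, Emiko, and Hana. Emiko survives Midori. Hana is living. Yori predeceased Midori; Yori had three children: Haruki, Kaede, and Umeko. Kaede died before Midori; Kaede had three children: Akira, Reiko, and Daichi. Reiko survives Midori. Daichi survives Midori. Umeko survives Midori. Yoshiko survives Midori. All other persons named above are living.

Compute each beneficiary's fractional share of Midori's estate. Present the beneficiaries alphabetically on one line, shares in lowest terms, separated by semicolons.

Akira 1/48; Daichi 1/48; Emiko 3/64; Fumio 3/16; Hana 3/64; Haruki 1/16; Junko 1/4; Kenji 3/64; Reiko 1/48; Takeshi 3/64; Umeko 1/16; Yoshiko 3/16

Junko, as surviving spouse, takes 1/4.
The remaining 3/4 passes to Midori's descendants per stirpes.
The 3/4 is divided into 4 equal shares of 3/16 among Fumio, Noboru, Yori, Yoshiko.
Fumio is living and takes 3/16.
Noboru predeceased; the 3/16 allotted to Noboru's branch passes to Noboru's issue by representation.
The 3/16 is divided into 4 equal shares of 3/64 among Kenji, Takeshi, Emiko, Hana.
Kenji is living and takes 3/64.
Takeshi is living and takes 3/64.
Emiko is living and takes 3/64.
Hana is living and takes 3/64.
Yori predeceased; the 3/16 allotted to Yori's branch passes to Yori's issue by representation.
The 3/16 is divided into 3 equal shares of 1/16 among Haruki, Kaede, Umeko.
Haruki is living and takes 1/16.
Kaede predeceased; the 1/16 allotted to Kaede's branch passes to Kaede's issue by representation.
The 1/16 is divided into 3 equal shares of 1/48 among Akira, Reiko, Daichi.
Akira is living and takes 1/48.
Reiko is living and takes 1/48.
Daichi is living and takes 1/48.
Umeko is living and takes 1/16.
Yoshiko is living and takes 3/16.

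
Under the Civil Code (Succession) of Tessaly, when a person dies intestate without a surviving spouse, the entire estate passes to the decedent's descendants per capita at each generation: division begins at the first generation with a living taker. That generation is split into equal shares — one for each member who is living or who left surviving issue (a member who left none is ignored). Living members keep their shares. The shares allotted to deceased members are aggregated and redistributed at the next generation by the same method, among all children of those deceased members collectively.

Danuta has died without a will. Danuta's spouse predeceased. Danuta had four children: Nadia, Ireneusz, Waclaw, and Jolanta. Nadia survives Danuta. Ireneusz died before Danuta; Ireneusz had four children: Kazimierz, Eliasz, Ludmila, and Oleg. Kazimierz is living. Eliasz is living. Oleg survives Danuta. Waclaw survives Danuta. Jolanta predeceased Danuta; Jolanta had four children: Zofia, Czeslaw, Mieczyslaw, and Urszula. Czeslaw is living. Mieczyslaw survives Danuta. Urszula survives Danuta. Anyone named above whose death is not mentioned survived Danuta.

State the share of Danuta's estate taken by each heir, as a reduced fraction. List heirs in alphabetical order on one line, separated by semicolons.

Czeslaw 1/16; Eliasz 1/16; Kazimierz 1/16; Ludmila 1/16; Mieczyslaw 1/16; Nadia 1/4; Oleg 1/16; Urszula 1/16; Waclaw 1/4; Zofia 1/16

There is no surviving spouse, so the entire estate passes to Danuta's descendants per capita at each generation.
At generation 1 (Nadia, Ireneusz, Waclaw, Jolanta) there are 4 shares of (1)/4 = 1/4 each.
Living: Nadia and Waclaw — each takes 1/4.
Deceased: Ireneusz and Jolanta. Their combined 1/2 is pooled and carried to generation 2.
At generation 2 (Kazimierz, Eliasz, Ludmila, Oleg, Zofia, Czeslaw, Mieczyslaw, Urszula) there are 8 shares of (1/2)/8 = 1/16 each.
Living: Kazimierz, Eliasz, Ludmila, Oleg, Zofia, Czeslaw, Mieczyslaw, and Urszula — each takes 1/16.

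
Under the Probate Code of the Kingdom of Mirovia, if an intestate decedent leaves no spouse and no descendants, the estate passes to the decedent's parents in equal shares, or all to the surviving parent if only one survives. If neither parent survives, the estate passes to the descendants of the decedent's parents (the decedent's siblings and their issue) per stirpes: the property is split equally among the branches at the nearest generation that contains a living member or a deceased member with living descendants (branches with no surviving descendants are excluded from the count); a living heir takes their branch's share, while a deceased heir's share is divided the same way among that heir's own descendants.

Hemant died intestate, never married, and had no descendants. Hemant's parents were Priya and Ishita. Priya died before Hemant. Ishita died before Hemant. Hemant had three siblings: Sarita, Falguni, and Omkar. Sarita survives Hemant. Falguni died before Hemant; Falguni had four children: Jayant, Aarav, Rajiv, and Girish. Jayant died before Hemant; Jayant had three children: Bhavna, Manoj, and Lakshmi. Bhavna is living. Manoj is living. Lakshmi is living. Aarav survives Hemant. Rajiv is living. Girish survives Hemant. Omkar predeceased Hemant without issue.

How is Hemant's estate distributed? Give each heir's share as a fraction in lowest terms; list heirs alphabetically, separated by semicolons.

Aarav 1/8; Bhavna 1/24; Girish 1/8; Lakshmi 1/24; Manoj 1/24; Rajiv 1/8; Sarita 1/2

Neither parent survives and there are no descendants, so the estate passes to Hemant's siblings and their issue per stirpes.
Omkar left no surviving issue, so that branch lapses and is disregarded.
The estate is divided into 2 equal shares of 1/2 among Sarita, Falguni.
Sarita is living and takes 1/2.
Falguni predeceased; the 1/2 allotted to Falguni's branch passes to Falguni's issue by representation.
The 1/2 is divided into 4 equal shares of 1/8 among Jayant, Aarav, Rajiv, Girish.
Jayant predeceased; the 1/8 allotted to Jayant's branch passes to Jayant's issue by representation.
The 1/8 is divided into 3 equal shares of 1/24 among Bhavna, Manoj, Lakshmi.
Bhavna is living and takes 1/24.
Manoj is living and takes 1/24.
Lakshmi is living and takes 1/24.
Aarav is living and takes 1/8.
Rajiv is living and takes 1/8.
Girish is living and takes 1/8.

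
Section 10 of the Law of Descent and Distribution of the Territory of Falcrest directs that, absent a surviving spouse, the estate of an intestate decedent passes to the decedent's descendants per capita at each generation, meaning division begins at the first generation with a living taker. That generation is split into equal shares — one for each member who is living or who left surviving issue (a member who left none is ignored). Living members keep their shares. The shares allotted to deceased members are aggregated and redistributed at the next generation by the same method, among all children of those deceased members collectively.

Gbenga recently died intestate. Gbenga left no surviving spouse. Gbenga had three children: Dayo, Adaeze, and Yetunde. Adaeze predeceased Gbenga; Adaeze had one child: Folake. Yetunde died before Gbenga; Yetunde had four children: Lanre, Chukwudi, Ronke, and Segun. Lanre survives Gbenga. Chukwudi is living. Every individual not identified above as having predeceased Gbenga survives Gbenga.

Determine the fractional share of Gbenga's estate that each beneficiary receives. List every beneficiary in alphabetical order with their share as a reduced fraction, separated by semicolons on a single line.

Chukwudi 2/15; Dayo 1/3; Folake 2/15; Lanre 2/15; Ronke 2/15; Segun 2/15

There is no surviving spouse, so the entire estate passes to Gbenga's descendants per capita at each generation.
At generation 1 (Dayo, Adaeze, Yetunde) there are 3 shares of (1)/3 = 1/3 each.
Living: Dayo — each takes 1/3.
Deceased: Adaeze and Yetunde. Their combined 2/3 is pooled and carried to generation 2.
At generation 2 (Folake, Lanre, Chukwudi, Ronke, Segun) there are 5 shares of (2/3)/5 = 2/15 each.
Living: Folake, Lanre, Chukwudi, Ronke, and Segun — each takes 2/15.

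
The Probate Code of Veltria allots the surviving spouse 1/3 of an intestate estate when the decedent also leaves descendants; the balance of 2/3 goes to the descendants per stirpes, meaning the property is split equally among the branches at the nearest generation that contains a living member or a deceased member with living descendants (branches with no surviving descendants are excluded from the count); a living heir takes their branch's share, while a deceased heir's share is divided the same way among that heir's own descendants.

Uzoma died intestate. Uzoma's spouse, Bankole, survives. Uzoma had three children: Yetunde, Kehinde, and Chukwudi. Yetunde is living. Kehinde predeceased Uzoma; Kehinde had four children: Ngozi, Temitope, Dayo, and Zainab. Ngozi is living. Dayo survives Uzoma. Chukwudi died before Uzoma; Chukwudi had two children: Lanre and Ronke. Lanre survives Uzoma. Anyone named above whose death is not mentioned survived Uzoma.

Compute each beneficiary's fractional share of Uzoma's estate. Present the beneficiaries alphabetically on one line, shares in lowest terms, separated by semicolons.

Bankole, as surviving spouse, takes 1/3.
The remaining 2/3 passes to Uzoma's descendants per stirpes.
The 2/3 is divided into 3 equal shares of 2/9 among Yetunde, Kehinde, Chukwudi.
Yetunde is living and takes 2/9.
Kehinde predeceased; the 2/9 allotted to Kehinde's branch passes to Kehinde's issue by representation.
The 2/9 is divided into 4 equal shares of 1/18 among Ngozi, Temitope, Dayo, Zainab.
Ngozi is living and takes 1/18.
Temitope is living and takes 1/18.
Dayo is living and takes 1/18.
Zainab is living and takes 1/18.
Chukwudi predeceased; the 2/9 allotted to Chukwudi's branch passes to Chukwudi's issue by representation.
The 2/9 is divided into 2 equal shares of 1/9 among Lanre, Ronke.
Lanre is living and takes 1/9.
Ronke is living and takes 1/9.

Bankole 1/3; Dayo 1/18; Lanre 1/9; Ngozi 1/18; Ronke 1/9; Temitope 1/18; Yetunde 2/9; Zainab 1/18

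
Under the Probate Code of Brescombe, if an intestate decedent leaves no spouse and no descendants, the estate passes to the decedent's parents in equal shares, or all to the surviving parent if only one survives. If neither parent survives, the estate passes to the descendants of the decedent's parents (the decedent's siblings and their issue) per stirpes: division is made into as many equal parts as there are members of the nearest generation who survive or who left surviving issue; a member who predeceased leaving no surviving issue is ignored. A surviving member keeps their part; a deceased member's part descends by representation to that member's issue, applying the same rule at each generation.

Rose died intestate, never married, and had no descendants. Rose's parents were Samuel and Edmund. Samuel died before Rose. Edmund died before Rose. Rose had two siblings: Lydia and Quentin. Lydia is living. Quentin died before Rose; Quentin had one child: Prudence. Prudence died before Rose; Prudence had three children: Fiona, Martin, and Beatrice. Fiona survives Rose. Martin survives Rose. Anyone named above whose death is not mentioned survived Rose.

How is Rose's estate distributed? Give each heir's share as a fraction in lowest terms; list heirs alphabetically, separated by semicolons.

Neither parent survives and there are no descendants, so the estate passes to Rose's siblings and their issue per stirpes.
The estate is divided into 2 equal shares of 1/2 among Lydia, Quentin.
Lydia is living and takes 1/2.
Quentin predeceased; the 1/2 allotted to Quentin's branch passes to Quentin's issue by representation.
Prudence's line is the sole branch at this level, so the full 1/2 passes to Prudence's issue by representation.
The 1/2 is divided into 3 equal shares of 1/6 among Fiona, Martin, Beatrice.
Fiona is living and takes 1/6.
Martin is living and takes 1/6.
Beatrice is living and takes 1/6.

Beatrice 1/6; Fiona 1/6; Lydia 1/2; Martin 1/6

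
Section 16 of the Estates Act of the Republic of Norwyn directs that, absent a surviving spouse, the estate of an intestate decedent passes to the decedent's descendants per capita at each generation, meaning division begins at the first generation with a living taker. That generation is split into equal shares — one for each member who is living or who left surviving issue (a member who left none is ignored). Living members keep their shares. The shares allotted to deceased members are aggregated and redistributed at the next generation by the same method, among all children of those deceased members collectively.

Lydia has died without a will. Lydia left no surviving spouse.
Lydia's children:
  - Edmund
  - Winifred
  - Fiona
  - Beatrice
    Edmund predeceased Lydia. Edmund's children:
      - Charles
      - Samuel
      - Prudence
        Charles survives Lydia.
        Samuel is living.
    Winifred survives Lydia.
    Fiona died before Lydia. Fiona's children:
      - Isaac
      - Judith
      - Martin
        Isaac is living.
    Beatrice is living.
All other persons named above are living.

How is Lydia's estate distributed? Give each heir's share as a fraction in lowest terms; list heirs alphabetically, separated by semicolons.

Beatrice 1/4; Charles 1/12; Isaac 1/12; Judith 1/12; Martin 1/12; Prudence 1/12; Samuel 1/12; Winifred 1/4

There is no surviving spouse, so the entire estate passes to Lydia's descendants per capita at each generation.
At generation 1 (Edmund, Winifred, Fiona, Beatrice) there are 4 shares of (1)/4 = 1/4 each.
Living: Winifred and Beatrice — each takes 1/4.
Deceased: Edmund and Fiona. Their combined 1/2 is pooled and carried to generation 2.
At generation 2 (Charles, Samuel, Prudence, Isaac, Judith, Martin) there are 6 shares of (1/2)/6 = 1/12 each.
Living: Charles, Samuel, Prudence, Isaac, Judith, and Martin — each takes 1/12.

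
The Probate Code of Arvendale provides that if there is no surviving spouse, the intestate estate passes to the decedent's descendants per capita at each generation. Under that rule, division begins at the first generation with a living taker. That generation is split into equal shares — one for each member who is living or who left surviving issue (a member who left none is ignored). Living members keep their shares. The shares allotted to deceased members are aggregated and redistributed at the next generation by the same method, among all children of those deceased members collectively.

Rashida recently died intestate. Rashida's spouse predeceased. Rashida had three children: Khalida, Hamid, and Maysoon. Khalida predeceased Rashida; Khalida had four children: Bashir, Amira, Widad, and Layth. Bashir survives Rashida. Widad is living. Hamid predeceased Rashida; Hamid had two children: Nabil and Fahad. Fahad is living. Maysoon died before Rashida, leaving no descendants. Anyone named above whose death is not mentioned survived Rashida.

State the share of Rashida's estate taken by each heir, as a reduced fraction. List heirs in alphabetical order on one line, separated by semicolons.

Amira 1/6; Bashir 1/6; Fahad 1/6; Layth 1/6; Nabil 1/6; Widad 1/6

There is no surviving spouse, so the entire estate passes to Rashida's descendants per capita at each generation.
No one at generation 1 (Khalida, Hamid) is living; moving to the next generation.
At generation 2 (Bashir, Amira, Widad, Layth, Nabil, Fahad) there are 6 shares of (1)/6 = 1/6 each.
Living: Bashir, Amira, Widad, Layth, Nabil, and Fahad — each takes 1/6.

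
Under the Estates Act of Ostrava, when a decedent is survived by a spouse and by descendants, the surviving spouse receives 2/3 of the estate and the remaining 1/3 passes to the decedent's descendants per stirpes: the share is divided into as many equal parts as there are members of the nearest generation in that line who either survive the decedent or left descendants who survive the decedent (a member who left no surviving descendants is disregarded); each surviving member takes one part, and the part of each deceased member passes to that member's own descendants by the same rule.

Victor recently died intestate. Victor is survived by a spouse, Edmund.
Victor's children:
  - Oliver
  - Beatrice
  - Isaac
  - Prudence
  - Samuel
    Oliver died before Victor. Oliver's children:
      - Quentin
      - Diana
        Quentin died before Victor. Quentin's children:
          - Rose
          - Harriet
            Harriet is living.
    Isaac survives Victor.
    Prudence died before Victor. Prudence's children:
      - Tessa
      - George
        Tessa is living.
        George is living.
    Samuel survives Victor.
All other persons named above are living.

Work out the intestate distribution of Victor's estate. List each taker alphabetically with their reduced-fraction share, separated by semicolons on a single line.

Beatrice 1/15; Diana 1/30; Edmund 2/3; George 1/30; Harriet 1/60; Isaac 1/15; Rose 1/60; Samuel 1/15; Tessa 1/30

Edmund, as surviving spouse, takes 2/3.
The remaining 1/3 passes to Victor's descendants per stirpes.
The 1/3 is divided into 5 equal shares of 1/15 among Oliver, Beatrice, Isaac, Prudence, Samuel.
Oliver predeceased; the 1/15 allotted to Oliver's branch passes to Oliver's issue by representation.
The 1/15 is divided into 2 equal shares of 1/30 among Quentin, Diana.
Quentin predeceased; the 1/30 allotted to Quentin's branch passes to Quentin's issue by representation.
The 1/30 is divided into 2 equal shares of 1/60 among Rose, Harriet.
Rose is living and takes 1/60.
Harriet is living and takes 1/60.
Diana is living and takes 1/30.
Beatrice is living and takes 1/15.
Isaac is living and takes 1/15.
Prudence predeceased; the 1/15 allotted to Prudence's branch passes to Prudence's issue by representation.
The 1/15 is divided into 2 equal shares of 1/30 among Tessa, George.
Tessa is living and takes 1/30.
George is living and takes 1/30.
Samuel is living and takes 1/15.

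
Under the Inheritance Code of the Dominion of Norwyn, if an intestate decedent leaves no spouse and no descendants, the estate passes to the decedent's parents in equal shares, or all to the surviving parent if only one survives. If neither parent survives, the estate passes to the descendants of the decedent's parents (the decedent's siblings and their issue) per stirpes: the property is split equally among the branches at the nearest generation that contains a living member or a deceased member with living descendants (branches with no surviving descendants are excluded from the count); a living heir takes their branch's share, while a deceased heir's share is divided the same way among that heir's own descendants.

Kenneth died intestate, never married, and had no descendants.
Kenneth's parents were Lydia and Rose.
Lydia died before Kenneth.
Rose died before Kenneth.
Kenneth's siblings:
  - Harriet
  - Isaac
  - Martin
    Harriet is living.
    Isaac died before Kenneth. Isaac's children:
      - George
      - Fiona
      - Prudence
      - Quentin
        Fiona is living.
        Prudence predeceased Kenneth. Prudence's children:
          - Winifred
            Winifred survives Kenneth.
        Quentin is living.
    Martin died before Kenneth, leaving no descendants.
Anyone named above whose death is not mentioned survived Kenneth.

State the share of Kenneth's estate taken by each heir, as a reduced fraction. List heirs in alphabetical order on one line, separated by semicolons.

Fiona 1/8; George 1/8; Harriet 1/2; Quentin 1/8; Winifred 1/8

Neither parent survives and there are no descendants, so the estate passes to Kenneth's siblings and their issue per stirpes.
Martin left no surviving issue, so that branch lapses and is disregarded.
The estate is divided into 2 equal shares of 1/2 among Harriet, Isaac.
Harriet is living and takes 1/2.
Isaac predeceased; the 1/2 allotted to Isaac's branch passes to Isaac's issue by representation.
The 1/2 is divided into 4 equal shares of 1/8 among George, Fiona, Prudence, Quentin.
George is living and takes 1/8.
Fiona is living and takes 1/8.
Prudence predeceased; the 1/8 allotted to Prudence's branch passes to Prudence's issue by representation.
Winifred is the sole taker at this level and receives the full 1/8.
Quentin is living and takes 1/8.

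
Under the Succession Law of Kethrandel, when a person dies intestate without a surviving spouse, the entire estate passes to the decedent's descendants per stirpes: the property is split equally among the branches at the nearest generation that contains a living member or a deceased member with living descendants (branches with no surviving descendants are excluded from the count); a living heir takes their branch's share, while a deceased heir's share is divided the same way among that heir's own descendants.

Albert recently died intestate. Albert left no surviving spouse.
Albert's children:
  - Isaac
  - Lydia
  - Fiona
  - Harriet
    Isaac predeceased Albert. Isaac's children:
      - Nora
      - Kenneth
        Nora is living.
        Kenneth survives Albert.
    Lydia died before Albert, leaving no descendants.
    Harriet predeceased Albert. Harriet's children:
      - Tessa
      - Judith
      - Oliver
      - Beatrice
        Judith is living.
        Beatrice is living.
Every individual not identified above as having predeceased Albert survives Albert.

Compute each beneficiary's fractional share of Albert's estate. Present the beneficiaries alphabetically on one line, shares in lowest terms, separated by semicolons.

Beatrice 1/12; Fiona 1/3; Judith 1/12; Kenneth 1/6; Nora 1/6; Oliver 1/12; Tessa 1/12

There is no surviving spouse, so the entire estate passes to Albert's descendants per stirpes.
Lydia left no surviving issue, so that branch lapses and is disregarded.
The estate is divided into 3 equal shares of 1/3 among Isaac, Fiona, Harriet.
Isaac predeceased; the 1/3 allotted to Isaac's branch passes to Isaac's issue by representation.
The 1/3 is divided into 2 equal shares of 1/6 among Nora, Kenneth.
Nora is living and takes 1/6.
Kenneth is living and takes 1/6.
Fiona is living and takes 1/3.
Harriet predeceased; the 1/3 allotted to Harriet's branch passes to Harriet's issue by representation.
The 1/3 is divided into 4 equal shares of 1/12 among Tessa, Judith, Oliver, Beatrice.
Tessa is living and takes 1/12.
Judith is living and takes 1/12.
Oliver is living and takes 1/12.
Beatrice is living and takes 1/12.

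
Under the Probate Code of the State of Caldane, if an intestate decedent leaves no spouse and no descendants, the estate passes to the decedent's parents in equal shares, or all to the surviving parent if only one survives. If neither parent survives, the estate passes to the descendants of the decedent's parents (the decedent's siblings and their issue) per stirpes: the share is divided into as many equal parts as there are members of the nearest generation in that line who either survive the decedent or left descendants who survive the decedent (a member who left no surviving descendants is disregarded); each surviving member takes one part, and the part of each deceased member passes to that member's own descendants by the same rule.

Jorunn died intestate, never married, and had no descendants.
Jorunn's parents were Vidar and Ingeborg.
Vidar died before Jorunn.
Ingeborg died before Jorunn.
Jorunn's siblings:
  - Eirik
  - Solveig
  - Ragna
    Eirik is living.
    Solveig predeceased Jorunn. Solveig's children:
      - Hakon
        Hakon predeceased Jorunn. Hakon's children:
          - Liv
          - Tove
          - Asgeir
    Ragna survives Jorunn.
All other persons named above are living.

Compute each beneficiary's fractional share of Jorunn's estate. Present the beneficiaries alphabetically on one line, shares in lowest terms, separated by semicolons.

Neither parent survives and there are no descendants, so the estate passes to Jorunn's siblings and their issue per stirpes.
The estate is divided into 3 equal shares of 1/3 among Eirik, Solveig, Ragna.
Eirik is living and takes 1/3.
Solveig predeceased; the 1/3 allotted to Solveig's branch passes to Solveig's issue by representation.
Hakon's line is the sole branch at this level, so the full 1/3 passes to Hakon's issue by representation.
The 1/3 is divided into 3 equal shares of 1/9 among Liv, Tove, Asgeir.
Liv is living and takes 1/9.
Tove is living and takes 1/9.
Asgeir is living and takes 1/9.
Ragna is living and takes 1/3.

Asgeir 1/9; Eirik 1/3; Liv 1/9; Ragna 1/3; Tove 1/9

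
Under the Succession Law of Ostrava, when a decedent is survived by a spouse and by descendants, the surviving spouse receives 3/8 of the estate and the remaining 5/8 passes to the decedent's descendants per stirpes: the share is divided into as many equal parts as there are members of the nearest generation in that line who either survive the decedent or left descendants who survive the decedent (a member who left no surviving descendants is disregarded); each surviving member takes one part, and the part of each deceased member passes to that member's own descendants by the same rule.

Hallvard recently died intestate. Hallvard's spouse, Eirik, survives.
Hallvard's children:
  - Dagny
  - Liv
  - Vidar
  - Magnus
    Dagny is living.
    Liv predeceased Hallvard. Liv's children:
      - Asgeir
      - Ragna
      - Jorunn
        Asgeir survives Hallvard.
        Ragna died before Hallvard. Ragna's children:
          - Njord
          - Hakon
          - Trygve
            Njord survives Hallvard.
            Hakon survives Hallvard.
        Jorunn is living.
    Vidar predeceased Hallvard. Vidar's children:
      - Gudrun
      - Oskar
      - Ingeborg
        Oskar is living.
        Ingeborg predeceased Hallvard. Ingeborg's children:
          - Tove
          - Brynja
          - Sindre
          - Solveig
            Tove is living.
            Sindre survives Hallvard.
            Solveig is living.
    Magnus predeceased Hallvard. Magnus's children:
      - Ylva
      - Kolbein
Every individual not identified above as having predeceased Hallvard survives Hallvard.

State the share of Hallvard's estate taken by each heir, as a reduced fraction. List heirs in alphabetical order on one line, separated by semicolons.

Eirik, as surviving spouse, takes 3/8.
The remaining 5/8 passes to Hallvard's descendants per stirpes.
The 5/8 is divided into 4 equal shares of 5/32 among Dagny, Liv, Vidar, Magnus.
Dagny is living and takes 5/32.
Liv predeceased; the 5/32 allotted to Liv's branch passes to Liv's issue by representation.
The 5/32 is divided into 3 equal shares of 5/96 among Asgeir, Ragna, Jorunn.
Asgeir is living and takes 5/96.
Ragna predeceased; the 5/96 allotted to Ragna's branch passes to Ragna's issue by representation.
The 5/96 is divided into 3 equal shares of 5/288 among Njord, Hakon, Trygve.
Njord is living and takes 5/288.
Hakon is living and takes 5/288.
Trygve is living and takes 5/288.
Jorunn is living and takes 5/96.
Vidar predeceased; the 5/32 allotted to Vidar's branch passes to Vidar's issue by representation.
The 5/32 is divided into 3 equal shares of 5/96 among Gudrun, Oskar, Ingeborg.
Gudrun is living and takes 5/96.
Oskar is living and takes 5/96.
Ingeborg predeceased; the 5/96 allotted to Ingeborg's branch passes to Ingeborg's issue by representation.
The 5/96 is divided into 4 equal shares of 5/384 among Tove, Brynja, Sindre, Solveig.
Tove is living and takes 5/384.
Brynja is living and takes 5/384.
Sindre is living and takes 5/384.
Solveig is living and takes 5/384.
Magnus predeceased; the 5/32 allotted to Magnus's branch passes to Magnus's issue by representation.
The 5/32 is divided into 2 equal shares of 5/64 among Ylva, Kolbein.
Ylva is living and takes 5/64.
Kolbein is living and takes 5/64.

Asgeir 5/96; Brynja 5/384; Dagny 5/32; Eirik 3/8; Gudrun 5/96; Hakon 5/288; Jorunn 5/96; Kolbein 5/64; Njord 5/288; Oskar 5/96; Sindre 5/384; Solveig 5/384; Tove 5/384; Trygve 5/288; Ylva 5/64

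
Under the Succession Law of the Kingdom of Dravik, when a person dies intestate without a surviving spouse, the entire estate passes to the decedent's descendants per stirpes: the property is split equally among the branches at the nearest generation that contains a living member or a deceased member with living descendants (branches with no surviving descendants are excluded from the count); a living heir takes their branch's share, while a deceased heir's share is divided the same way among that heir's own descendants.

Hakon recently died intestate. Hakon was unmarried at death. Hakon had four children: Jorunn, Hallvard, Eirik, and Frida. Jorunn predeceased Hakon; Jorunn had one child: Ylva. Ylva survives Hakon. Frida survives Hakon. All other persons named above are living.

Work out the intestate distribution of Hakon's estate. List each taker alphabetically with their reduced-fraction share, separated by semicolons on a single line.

There is no surviving spouse, so the entire estate passes to Hakon's descendants per stirpes.
The estate is divided into 4 equal shares of 1/4 among Jorunn, Hallvard, Eirik, Frida.
Jorunn predeceased; the 1/4 allotted to Jorunn's branch passes to Jorunn's issue by representation.
Ylva is the sole taker at this level and receives the full 1/4.
Hallvard is living and takes 1/4.
Eirik is living and takes 1/4.
Frida is living and takes 1/4.

Eirik 1/4; Frida 1/4; Hallvard 1/4; Ylva 1/4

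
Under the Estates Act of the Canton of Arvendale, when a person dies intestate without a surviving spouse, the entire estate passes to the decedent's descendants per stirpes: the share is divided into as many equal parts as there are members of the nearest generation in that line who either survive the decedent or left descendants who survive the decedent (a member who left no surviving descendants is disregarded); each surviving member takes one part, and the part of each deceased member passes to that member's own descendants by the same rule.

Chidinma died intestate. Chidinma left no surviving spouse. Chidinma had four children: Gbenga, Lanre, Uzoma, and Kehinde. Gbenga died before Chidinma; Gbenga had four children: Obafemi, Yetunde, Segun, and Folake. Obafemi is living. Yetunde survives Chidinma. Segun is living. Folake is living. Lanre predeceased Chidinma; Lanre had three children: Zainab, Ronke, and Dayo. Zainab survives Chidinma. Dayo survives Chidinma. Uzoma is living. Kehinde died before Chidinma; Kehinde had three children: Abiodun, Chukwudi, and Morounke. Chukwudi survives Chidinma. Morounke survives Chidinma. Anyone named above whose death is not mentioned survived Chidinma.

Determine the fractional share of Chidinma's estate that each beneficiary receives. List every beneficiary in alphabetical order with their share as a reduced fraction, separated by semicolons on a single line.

There is no surviving spouse, so the entire estate passes to Chidinma's descendants per stirpes.
The estate is divided into 4 equal shares of 1/4 among Gbenga, Lanre, Uzoma, Kehinde.
Gbenga predeceased; the 1/4 allotted to Gbenga's branch passes to Gbenga's issue by representation.
The 1/4 is divided into 4 equal shares of 1/16 among Obafemi, Yetunde, Segun, Folake.
Obafemi is living and takes 1/16.
Yetunde is living and takes 1/16.
Segun is living and takes 1/16.
Folake is living and takes 1/16.
Lanre predeceased; the 1/4 allotted to Lanre's branch passes to Lanre's issue by representation.
The 1/4 is divided into 3 equal shares of 1/12 among Zainab, Ronke, Dayo.
Zainab is living and takes 1/12.
Ronke is living and takes 1/12.
Dayo is living and takes 1/12.
Uzoma is living and takes 1/4.
Kehinde predeceased; the 1/4 allotted to Kehinde's branch passes to Kehinde's issue by representation.
The 1/4 is divided into 3 equal shares of 1/12 among Abiodun, Chukwudi, Morounke.
Abiodun is living and takes 1/12.
Chukwudi is living and takes 1/12.
Morounke is living and takes 1/12.

Abiodun 1/12; Chukwudi 1/12; Dayo 1/12; Folake 1/16; Morounke 1/12; Obafemi 1/16; Ronke 1/12; Segun 1/16; Uzoma 1/4; Yetunde 1/16; Zainab 1/12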